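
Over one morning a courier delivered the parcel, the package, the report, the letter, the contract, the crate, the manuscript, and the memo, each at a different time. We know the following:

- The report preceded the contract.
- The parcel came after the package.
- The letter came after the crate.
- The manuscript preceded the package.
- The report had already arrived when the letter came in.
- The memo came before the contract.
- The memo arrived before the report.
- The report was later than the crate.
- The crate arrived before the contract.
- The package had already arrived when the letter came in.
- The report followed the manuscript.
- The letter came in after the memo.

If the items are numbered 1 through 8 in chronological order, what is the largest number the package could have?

6

The package must come before the letter and the parcel — 2 items forced after it.
Everything else can be placed before the package in some valid order, so the package can sit as late as position 8 − 2 = 6.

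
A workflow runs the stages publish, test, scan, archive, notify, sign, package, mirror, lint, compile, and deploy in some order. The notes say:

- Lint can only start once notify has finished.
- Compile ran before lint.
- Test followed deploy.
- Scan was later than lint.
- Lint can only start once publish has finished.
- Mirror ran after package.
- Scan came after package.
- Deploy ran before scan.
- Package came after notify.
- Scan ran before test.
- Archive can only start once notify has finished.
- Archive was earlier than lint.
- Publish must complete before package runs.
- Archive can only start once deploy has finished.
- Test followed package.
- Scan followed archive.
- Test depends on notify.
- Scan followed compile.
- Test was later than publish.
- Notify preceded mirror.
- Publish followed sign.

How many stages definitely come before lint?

Directly stated before lint: archive, compile, notify, and publish.
Deploy reaches lint via deploy → archive → lint.
Sign reaches lint via sign → publish → lint.
No chain forces package (or any of the others) ahead of lint.
That's archive, compile, deploy, notify, publish, and sign — 6 in all.

6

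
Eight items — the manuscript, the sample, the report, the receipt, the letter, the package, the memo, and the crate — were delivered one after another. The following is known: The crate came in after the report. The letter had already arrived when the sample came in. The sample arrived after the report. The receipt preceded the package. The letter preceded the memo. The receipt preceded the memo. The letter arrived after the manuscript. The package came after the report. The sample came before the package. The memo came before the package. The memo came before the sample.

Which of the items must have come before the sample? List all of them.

Directly stated before the sample: the letter, the memo, and the report.
The manuscript reaches the sample via the manuscript → the letter → the sample.
The receipt reaches the sample via the receipt → the memo → the sample.

the letter, the manuscript, the memo, the receipt, the report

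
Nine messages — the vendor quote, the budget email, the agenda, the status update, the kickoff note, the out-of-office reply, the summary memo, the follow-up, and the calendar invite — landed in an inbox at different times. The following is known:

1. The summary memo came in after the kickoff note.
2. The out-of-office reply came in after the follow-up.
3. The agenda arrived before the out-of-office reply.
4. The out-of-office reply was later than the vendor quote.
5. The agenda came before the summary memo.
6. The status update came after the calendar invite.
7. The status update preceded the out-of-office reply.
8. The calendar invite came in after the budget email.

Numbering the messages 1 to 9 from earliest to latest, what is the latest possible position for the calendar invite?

The calendar invite must come before the out-of-office reply and the status update — 2 messages forced after it.
Everything else can be placed before the calendar invite in some valid order, so the calendar invite can sit as late as position 9 − 2 = 7.

7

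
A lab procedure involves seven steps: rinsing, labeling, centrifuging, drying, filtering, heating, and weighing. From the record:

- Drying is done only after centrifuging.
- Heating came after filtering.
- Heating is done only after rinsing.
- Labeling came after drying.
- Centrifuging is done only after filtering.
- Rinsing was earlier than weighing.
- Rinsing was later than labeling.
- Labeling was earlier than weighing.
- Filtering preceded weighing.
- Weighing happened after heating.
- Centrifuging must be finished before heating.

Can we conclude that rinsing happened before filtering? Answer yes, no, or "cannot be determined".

Tracing the constraints gives filtering → centrifuging → drying → labeling → rinsing, so filtering must come before rinsing.
That means rinsing cannot be before filtering.

no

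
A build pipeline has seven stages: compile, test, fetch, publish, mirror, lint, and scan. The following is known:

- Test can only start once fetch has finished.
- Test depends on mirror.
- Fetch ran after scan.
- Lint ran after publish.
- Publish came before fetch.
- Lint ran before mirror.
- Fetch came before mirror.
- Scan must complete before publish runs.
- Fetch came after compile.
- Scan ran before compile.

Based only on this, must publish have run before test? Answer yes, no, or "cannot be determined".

Chain the constraints: publish → fetch → test. Each link is directly stated, so publish comes before test.

yes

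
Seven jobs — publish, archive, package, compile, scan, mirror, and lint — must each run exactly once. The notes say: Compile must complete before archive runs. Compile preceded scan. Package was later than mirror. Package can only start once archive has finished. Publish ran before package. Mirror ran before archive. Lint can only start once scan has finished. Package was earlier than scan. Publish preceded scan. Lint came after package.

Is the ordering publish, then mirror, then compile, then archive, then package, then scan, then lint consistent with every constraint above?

Check each stated constraint against the proposed order — e.g. publish is ahead of package; publish is ahead of scan. Every pair is in the required order; nothing is violated.

yes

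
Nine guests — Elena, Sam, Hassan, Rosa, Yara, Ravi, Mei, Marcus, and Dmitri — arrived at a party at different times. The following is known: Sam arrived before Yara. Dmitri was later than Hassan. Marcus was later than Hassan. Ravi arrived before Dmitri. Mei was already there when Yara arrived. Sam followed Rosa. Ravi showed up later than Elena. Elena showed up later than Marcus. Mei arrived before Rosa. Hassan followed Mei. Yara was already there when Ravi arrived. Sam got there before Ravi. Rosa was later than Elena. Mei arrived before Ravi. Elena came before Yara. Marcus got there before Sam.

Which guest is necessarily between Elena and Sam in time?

Tracing the constraints gives Elena → Rosa → Sam, so Rosa sits after Elena and before Sam.
No other guest is forced both after Elena and before Sam.

Rosa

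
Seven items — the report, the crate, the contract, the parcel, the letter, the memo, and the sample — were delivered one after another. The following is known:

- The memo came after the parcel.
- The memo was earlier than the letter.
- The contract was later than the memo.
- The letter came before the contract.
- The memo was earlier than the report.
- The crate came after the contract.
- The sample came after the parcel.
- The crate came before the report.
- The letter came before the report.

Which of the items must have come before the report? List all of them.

the contract, the crate, the letter, the memo, the parcel

Directly stated before the report: the crate, the letter, and the memo.
The contract reaches the report via the contract → the crate → the report.
The parcel reaches the report via the parcel → the memo → the report.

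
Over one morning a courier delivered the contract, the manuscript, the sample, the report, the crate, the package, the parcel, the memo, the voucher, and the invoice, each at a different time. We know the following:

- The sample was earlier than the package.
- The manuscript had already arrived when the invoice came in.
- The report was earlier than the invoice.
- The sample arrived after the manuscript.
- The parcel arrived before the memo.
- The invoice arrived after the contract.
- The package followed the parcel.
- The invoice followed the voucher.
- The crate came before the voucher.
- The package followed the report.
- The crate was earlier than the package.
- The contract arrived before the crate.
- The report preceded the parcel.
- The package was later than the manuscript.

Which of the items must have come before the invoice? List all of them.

Directly stated before the invoice: the contract, the manuscript, the report, and the voucher.
The crate reaches the invoice via the crate → the voucher → the invoice.

the contract, the crate, the manuscript, the report, the voucher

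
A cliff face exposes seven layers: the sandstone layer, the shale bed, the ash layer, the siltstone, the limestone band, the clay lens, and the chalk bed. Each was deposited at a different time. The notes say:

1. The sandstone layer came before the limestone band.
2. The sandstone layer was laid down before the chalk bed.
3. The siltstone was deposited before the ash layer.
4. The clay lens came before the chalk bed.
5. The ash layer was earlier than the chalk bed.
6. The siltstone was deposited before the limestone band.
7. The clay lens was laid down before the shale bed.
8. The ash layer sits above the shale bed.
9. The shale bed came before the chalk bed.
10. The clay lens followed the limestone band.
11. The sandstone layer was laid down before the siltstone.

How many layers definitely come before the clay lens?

3

Directly stated before the clay lens: the limestone band.
The sandstone layer reaches the clay lens via the sandstone layer → the limestone band → the clay lens.
The siltstone reaches the clay lens via the siltstone → the limestone band → the clay lens.
No chain forces the chalk bed (or any of the others) ahead of the clay lens.
That's the limestone band, the sandstone layer, and the siltstone — 3 in all.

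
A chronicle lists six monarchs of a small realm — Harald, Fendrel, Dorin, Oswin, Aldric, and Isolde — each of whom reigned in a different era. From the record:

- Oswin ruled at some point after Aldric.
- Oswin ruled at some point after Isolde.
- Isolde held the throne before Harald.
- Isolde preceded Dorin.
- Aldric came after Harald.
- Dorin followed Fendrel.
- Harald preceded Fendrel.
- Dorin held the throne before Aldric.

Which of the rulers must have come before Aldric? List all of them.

Directly stated before Aldric: Dorin and Harald.
Fendrel reaches Aldric via Fendrel → Dorin → Aldric.
Isolde reaches Aldric via Isolde → Harald → Aldric.
No chain forces Oswin ahead of Aldric.

Dorin, Fendrel, Harald, Isolde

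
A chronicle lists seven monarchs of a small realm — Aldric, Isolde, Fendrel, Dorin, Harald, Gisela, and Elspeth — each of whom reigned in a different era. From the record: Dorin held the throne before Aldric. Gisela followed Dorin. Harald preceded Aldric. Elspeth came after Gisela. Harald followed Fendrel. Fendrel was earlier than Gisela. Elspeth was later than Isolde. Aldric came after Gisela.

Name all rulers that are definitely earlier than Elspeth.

Directly stated before Elspeth: Gisela and Isolde.
Dorin reaches Elspeth via Dorin → Gisela → Elspeth.
Fendrel reaches Elspeth via Fendrel → Gisela → Elspeth.

Dorin, Fendrel, Gisela, Isolde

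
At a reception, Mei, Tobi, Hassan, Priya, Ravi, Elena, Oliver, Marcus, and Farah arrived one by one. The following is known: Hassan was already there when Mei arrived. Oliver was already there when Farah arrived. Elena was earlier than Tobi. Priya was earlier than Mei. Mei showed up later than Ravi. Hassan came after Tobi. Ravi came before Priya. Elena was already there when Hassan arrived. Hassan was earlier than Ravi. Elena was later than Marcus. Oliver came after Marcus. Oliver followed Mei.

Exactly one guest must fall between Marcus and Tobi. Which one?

Tracing the constraints gives Marcus → Elena → Tobi, so Elena sits after Marcus and before Tobi.
No other guest is forced both after Marcus and before Tobi.

Elena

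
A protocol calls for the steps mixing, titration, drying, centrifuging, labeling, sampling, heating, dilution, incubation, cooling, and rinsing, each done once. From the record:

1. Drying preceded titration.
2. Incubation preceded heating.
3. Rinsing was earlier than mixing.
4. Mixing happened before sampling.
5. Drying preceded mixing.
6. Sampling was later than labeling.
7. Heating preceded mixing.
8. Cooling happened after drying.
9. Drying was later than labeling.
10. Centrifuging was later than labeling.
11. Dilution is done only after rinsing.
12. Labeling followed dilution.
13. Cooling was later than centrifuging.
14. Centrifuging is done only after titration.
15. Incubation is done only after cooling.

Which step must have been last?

Every other step has a chain of constraints placing it before sampling, so sampling is last.

sampling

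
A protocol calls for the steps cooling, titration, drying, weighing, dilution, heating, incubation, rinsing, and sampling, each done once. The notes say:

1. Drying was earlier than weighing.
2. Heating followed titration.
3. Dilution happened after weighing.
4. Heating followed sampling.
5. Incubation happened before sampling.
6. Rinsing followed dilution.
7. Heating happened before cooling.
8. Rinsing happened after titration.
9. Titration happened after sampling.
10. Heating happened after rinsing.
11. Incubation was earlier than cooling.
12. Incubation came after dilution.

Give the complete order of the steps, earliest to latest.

The constraints fix every adjacent pair, so only one ordering works:
drying → weighing → dilution → incubation → sampling → titration → rinsing → heating → cooling.

drying, weighing, dilution, incubation, sampling, titration, rinsing, heating, cooling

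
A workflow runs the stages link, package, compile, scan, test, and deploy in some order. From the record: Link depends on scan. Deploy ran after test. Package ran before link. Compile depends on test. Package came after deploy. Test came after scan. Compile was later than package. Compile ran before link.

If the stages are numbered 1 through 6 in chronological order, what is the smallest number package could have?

4

Deploy, scan, and test must all come before package — 3 forced predecessors.
Nothing else is forced ahead of package, so its earliest slot is position 3 + 1 = 4.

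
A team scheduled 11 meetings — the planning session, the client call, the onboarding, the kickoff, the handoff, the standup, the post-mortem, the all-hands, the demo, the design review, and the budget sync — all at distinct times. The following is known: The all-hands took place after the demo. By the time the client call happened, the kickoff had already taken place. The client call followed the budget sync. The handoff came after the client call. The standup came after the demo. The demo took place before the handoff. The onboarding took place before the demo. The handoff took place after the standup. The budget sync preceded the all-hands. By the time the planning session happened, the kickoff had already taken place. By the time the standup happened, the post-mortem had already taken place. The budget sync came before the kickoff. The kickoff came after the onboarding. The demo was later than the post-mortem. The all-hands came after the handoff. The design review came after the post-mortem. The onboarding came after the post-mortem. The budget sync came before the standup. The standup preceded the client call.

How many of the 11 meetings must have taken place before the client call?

Directly stated before the client call: the budget sync, the kickoff, and the standup.
The demo reaches the client call via the demo → the standup → the client call.
The onboarding reaches the client call via the onboarding → the kickoff → the client call.
The post-mortem reaches the client call via the post-mortem → the standup → the client call.
That's the budget sync, the demo, the kickoff, the onboarding, the post-mortem, and the standup — 6 in all.

6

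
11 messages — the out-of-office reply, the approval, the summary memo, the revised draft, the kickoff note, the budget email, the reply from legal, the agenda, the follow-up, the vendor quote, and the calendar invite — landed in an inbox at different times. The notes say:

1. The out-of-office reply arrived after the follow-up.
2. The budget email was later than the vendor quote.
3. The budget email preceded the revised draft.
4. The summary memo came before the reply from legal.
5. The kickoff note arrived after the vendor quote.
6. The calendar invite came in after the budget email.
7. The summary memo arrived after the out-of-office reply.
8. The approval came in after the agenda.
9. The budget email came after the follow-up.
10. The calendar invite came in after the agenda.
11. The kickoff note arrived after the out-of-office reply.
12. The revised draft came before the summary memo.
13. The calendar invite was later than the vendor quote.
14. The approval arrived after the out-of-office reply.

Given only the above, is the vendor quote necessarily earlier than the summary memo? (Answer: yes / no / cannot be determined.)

Chain the constraints: the vendor quote → the budget email → the revised draft → the summary memo. Each link is directly stated, so the vendor quote comes before the summary memo.

yes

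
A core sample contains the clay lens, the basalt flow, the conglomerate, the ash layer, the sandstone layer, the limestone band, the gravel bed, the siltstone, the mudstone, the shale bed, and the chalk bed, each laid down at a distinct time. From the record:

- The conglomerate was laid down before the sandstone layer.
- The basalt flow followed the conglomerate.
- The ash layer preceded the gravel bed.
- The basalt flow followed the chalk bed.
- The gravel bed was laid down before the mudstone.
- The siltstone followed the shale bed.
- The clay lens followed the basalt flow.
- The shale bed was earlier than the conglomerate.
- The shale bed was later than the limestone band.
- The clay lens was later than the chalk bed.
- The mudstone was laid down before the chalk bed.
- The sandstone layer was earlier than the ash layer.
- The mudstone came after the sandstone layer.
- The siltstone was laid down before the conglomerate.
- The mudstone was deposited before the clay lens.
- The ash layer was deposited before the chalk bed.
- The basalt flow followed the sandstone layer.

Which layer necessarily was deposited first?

the limestone band

The limestone band has a chain of constraints placing it before every other layer, so the limestone band must be first.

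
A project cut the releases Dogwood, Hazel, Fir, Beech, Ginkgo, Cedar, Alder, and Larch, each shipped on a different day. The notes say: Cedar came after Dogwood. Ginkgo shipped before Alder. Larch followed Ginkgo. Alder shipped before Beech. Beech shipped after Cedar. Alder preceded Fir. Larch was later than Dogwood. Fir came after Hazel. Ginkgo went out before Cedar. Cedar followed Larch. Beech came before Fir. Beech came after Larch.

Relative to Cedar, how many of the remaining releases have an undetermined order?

2

Forced before Cedar: Dogwood, Ginkgo, and Larch; forced after Cedar: Beech and Fir.
That leaves Alder and Hazel with no forced order relative to Cedar — 2.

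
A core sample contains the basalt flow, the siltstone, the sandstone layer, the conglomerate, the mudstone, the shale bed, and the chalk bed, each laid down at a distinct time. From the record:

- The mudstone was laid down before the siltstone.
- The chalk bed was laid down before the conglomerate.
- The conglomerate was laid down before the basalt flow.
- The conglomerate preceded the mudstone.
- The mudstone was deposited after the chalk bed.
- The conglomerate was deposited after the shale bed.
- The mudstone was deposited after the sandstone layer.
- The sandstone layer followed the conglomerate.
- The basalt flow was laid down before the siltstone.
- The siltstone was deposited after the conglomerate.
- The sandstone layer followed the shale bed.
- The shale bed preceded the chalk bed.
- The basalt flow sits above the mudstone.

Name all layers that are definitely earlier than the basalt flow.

Directly stated before the basalt flow: the conglomerate and the mudstone.
The chalk bed reaches the basalt flow via the chalk bed → the mudstone → the basalt flow.
The sandstone layer reaches the basalt flow via the sandstone layer → the mudstone → the basalt flow.
The shale bed reaches the basalt flow via the shale bed → the conglomerate → the basalt flow.

the chalk bed, the conglomerate, the mudstone, the sandstone layer, the shale bed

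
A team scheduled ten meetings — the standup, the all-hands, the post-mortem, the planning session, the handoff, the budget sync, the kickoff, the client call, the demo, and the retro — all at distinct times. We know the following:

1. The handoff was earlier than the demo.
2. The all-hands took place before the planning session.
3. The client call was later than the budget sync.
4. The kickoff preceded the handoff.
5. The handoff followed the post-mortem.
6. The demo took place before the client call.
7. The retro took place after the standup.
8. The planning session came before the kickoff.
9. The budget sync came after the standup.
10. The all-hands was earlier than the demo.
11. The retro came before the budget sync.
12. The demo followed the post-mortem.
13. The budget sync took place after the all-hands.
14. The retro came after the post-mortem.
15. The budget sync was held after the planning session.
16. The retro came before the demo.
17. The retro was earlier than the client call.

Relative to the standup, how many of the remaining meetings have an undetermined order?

Forced after the standup: the budget sync, the client call, the demo, and the retro.
That leaves the all-hands, the handoff, the kickoff, the planning session, and the post-mortem with no forced order relative to the standup — 5.

5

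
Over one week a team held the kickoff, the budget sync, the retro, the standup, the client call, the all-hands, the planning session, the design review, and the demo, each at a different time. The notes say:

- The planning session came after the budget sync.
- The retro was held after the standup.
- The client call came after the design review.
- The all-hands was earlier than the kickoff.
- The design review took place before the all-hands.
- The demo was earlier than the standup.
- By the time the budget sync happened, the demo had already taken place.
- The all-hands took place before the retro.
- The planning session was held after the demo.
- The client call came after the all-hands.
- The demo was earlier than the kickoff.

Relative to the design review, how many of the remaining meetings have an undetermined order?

4

Forced after the design review: the all-hands, the client call, the kickoff, and the retro.
That leaves the budget sync, the demo, the planning session, and the standup with no forced order relative to the design review — 4.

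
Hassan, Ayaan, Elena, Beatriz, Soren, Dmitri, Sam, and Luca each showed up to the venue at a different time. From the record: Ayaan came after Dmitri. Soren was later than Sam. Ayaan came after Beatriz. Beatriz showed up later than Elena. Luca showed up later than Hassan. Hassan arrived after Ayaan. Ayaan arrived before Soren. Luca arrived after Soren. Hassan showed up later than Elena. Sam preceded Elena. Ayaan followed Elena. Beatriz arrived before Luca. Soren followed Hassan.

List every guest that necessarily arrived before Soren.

Directly stated before Soren: Ayaan, Hassan, and Sam.
Beatriz reaches Soren via Beatriz → Ayaan → Soren.
Dmitri reaches Soren via Dmitri → Ayaan → Soren.
Elena reaches Soren via Elena → Ayaan → Soren.
No chain forces Luca ahead of Soren.

Ayaan, Beatriz, Dmitri, Elena, Hassan, Sam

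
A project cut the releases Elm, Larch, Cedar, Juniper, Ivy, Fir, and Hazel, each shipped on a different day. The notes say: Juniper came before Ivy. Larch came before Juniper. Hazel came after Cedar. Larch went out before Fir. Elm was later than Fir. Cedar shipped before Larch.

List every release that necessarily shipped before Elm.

Directly stated before Elm: Fir.
Cedar reaches Elm via Cedar → Larch → Fir → Elm.
Larch reaches Elm via Larch → Fir → Elm.

Cedar, Fir, Larch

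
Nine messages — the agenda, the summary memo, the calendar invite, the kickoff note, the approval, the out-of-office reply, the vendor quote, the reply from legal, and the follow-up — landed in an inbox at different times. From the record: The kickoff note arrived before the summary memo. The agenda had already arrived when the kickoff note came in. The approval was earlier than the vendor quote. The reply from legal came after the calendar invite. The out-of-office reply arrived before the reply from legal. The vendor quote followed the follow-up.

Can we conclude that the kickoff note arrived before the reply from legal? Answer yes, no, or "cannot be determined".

No chain of stated constraints runs from the kickoff note to the reply from legal, and none runs from the reply from legal to the kickoff note either.
So the relative order of the kickoff note and the reply from legal is not fixed by the given facts.

cannot be determined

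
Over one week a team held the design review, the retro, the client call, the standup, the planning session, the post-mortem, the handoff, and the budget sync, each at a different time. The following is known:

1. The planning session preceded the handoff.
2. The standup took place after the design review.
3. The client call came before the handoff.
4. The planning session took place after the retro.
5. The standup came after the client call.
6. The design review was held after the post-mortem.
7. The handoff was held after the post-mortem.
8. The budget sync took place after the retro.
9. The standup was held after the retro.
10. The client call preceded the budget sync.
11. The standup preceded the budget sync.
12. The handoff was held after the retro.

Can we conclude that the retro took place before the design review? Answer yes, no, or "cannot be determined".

No chain of stated constraints runs from the retro to the design review, and none runs from the design review to the retro either.
So the relative order of the retro and the design review is not fixed by the given facts.

cannot be determined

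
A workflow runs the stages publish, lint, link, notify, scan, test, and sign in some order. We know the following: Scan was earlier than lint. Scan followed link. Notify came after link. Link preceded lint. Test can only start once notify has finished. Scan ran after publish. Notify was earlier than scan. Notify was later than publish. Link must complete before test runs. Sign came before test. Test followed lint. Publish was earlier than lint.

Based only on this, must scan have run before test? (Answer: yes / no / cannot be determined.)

Chain the constraints: scan → lint → test. Each link is directly stated, so scan comes before test.

yes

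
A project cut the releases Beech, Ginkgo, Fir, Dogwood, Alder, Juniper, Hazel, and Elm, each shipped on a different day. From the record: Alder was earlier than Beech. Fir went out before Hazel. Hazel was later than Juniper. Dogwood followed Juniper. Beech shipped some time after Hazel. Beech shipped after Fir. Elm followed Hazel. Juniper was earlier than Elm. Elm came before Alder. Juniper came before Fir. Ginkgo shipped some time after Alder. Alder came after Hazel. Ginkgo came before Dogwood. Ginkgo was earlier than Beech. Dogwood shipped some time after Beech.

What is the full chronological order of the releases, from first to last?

The constraints fix every adjacent pair, so only one ordering works:
Juniper → Fir → Hazel → Elm → Alder → Ginkgo → Beech → Dogwood.

Juniper, Fir, Hazel, Elm, Alder, Ginkgo, Beech, Dogwood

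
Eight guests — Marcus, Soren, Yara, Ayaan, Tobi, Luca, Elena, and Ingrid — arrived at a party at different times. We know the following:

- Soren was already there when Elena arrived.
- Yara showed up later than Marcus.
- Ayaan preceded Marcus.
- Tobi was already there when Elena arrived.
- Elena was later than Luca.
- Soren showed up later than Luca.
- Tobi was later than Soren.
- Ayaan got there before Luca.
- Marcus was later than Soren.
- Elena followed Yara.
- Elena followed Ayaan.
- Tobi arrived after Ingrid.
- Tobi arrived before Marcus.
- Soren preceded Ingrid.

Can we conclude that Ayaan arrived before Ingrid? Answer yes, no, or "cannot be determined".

yes

Chain the constraints: Ayaan → Luca → Soren → Ingrid. Each link is directly stated, so Ayaan comes before Ingrid.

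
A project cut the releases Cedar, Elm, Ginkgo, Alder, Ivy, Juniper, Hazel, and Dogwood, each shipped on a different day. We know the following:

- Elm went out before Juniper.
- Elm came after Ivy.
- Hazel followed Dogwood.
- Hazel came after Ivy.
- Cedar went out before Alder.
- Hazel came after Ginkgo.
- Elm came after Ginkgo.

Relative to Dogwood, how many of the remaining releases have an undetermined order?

6

Forced after Dogwood: Hazel.
That leaves Alder, Cedar, Elm, Ginkgo, Ivy, and Juniper with no forced order relative to Dogwood — 6.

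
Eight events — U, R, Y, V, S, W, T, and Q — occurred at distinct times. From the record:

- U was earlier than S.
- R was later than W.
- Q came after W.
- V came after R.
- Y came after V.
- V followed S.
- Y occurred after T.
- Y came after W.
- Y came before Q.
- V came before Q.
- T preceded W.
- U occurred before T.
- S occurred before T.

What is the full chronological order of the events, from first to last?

U, S, T, W, R, V, Y, Q

The constraints fix every adjacent pair, so only one ordering works:
U → S → T → W → R → V → Y → Q.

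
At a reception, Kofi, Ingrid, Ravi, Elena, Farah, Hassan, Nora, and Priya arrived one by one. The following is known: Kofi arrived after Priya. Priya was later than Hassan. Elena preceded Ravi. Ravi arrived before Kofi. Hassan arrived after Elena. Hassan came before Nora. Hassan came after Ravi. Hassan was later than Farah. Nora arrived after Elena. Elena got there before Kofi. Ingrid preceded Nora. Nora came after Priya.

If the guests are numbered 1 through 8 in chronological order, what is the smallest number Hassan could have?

4

Elena, Farah, and Ravi must all come before Hassan — 3 forced predecessors.
Nothing else is forced ahead of Hassan, so their earliest slot is position 3 + 1 = 4.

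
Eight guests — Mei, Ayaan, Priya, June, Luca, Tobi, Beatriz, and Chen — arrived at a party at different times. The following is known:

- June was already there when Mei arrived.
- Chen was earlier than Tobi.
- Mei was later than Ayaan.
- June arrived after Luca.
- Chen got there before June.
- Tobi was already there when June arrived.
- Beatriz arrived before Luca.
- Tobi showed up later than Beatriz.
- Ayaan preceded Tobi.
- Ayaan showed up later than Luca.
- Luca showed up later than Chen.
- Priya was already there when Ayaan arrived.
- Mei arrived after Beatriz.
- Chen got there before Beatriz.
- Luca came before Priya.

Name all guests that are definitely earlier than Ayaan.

Directly stated before Ayaan: Luca and Priya.
Beatriz reaches Ayaan via Beatriz → Luca → Ayaan.
Chen reaches Ayaan via Chen → Luca → Ayaan.
No chain forces Tobi (or any of the others) ahead of Ayaan.

Beatriz, Chen, Luca, Priya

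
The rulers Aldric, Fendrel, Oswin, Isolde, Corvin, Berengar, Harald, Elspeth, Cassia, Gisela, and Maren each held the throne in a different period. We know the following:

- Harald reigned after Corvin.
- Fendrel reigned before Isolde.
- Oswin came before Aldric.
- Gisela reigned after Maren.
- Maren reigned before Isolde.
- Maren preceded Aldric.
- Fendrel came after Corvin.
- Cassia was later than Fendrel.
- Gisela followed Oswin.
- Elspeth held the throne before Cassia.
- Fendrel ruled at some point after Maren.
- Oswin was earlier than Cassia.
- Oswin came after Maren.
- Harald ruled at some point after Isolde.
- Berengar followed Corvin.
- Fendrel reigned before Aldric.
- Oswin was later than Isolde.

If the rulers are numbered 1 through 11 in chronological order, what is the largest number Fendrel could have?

Fendrel must come before Aldric, Cassia, Gisela, Harald, Isolde, and Oswin — 6 rulers forced after them.
Everything else can be placed before Fendrel in some valid order, so Fendrel can sit as late as position 11 − 6 = 5.

5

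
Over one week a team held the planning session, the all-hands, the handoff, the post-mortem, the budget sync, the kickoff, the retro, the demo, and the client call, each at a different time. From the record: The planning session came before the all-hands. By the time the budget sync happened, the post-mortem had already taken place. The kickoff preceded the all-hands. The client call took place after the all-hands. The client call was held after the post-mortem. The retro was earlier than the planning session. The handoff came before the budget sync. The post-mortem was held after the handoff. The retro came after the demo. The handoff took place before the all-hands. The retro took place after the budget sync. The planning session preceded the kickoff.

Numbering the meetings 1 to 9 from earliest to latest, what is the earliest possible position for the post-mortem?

2

The handoff must come before the post-mortem — 1 forced predecessor.
Nothing else is forced ahead of the post-mortem, so its earliest slot is position 1 + 1 = 2.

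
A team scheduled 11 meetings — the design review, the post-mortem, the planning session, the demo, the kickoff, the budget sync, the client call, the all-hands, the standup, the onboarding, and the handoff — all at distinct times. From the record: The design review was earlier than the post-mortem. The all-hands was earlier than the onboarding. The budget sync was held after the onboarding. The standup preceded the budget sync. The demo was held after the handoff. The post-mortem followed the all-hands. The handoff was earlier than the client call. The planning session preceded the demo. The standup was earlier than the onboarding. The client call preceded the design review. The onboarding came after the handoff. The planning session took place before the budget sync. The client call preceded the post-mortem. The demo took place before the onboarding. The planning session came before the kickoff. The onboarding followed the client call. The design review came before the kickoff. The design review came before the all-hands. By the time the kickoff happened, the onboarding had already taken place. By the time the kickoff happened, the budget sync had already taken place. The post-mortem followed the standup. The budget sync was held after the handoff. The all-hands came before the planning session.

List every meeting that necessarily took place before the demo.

Directly stated before the demo: the handoff and the planning session.
The all-hands reaches the demo via the all-hands → the planning session → the demo.
The client call reaches the demo via the client call → the design review → the all-hands → the planning session → the demo.
The design review reaches the demo via the design review → the all-hands → the planning session → the demo.
No chain forces the budget sync (or any of the others) ahead of the demo.

the all-hands, the client call, the design review, the handoff, the planning session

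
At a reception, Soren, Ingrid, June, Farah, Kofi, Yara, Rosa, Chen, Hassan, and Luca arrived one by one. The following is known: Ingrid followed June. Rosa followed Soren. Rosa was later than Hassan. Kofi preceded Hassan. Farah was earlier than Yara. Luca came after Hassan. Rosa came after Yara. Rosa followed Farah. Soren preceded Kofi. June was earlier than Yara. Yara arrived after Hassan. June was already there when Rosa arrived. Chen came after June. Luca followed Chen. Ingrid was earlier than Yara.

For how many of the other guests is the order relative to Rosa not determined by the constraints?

Forced before Rosa: Farah, Hassan, Ingrid, June, Kofi, Soren, and Yara.
That leaves Chen and Luca with no forced order relative to Rosa — 2.

2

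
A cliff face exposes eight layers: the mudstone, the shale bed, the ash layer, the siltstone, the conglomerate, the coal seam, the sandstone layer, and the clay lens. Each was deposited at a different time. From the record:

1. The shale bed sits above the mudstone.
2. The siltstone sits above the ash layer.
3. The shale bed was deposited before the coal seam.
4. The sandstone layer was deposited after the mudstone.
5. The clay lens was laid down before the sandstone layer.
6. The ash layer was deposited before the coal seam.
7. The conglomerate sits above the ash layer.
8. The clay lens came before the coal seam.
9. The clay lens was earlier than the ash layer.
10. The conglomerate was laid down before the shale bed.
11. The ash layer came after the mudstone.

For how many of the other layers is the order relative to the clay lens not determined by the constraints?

1

Forced after the clay lens: the ash layer, the coal seam, the conglomerate, the sandstone layer, the shale bed, and the siltstone.
That leaves the mudstone with no forced order relative to the clay lens — 1.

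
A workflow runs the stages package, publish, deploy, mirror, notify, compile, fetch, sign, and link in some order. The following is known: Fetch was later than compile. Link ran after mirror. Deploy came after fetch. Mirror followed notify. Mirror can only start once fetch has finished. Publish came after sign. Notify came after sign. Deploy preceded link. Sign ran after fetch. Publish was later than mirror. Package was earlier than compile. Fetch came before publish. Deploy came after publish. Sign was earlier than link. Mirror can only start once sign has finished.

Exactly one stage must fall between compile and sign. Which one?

fetch

Tracing the constraints gives compile → fetch → sign, so fetch sits after compile and before sign.
No other stage is forced both after compile and before sign.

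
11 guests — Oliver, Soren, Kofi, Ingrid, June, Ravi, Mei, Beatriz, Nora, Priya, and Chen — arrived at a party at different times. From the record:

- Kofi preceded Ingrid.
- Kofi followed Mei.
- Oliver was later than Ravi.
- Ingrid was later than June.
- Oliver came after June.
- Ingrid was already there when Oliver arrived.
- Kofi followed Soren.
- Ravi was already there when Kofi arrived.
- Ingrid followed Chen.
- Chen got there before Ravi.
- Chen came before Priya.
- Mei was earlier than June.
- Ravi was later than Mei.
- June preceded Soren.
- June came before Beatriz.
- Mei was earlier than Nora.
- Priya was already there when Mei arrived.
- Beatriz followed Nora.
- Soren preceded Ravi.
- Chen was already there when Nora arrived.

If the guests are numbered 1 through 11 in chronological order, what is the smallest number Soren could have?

Chen, June, Mei, and Priya must all come before Soren — 4 forced predecessors.
Nothing else is forced ahead of Soren, so their earliest slot is position 4 + 1 = 5.

5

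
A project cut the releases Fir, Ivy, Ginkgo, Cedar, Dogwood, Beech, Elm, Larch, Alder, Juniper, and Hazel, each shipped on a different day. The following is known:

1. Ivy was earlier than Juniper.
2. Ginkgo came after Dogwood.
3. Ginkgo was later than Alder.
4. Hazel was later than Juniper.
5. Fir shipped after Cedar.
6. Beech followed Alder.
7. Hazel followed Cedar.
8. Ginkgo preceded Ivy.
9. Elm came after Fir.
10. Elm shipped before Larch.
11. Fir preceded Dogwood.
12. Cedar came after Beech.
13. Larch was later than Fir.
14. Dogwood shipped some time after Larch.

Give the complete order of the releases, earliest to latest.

The constraints fix every adjacent pair, so only one ordering works:
Alder → Beech → Cedar → Fir → Elm → Larch → Dogwood → Ginkgo → Ivy → Juniper → Hazel.

Alder, Beech, Cedar, Fir, Elm, Larch, Dogwood, Ginkgo, Ivy, Juniper, Hazel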